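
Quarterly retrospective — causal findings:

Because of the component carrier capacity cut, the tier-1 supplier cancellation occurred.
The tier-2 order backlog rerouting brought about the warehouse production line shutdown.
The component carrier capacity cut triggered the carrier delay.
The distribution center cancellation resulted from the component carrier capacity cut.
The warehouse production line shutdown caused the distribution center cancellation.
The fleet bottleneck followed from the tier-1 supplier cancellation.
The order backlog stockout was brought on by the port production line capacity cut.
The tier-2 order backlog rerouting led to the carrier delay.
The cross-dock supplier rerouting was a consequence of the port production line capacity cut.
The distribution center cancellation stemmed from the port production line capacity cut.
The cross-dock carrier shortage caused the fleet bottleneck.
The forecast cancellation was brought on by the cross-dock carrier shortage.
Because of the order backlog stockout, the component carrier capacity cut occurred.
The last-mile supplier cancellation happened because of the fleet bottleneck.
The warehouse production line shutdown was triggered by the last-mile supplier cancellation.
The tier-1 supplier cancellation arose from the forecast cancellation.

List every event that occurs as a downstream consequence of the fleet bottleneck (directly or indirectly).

Direct effects: the last-mile supplier cancellation.
2 steps out: the warehouse production line shutdown.
3 steps out: the distribution center cancellation.
Not reachable from it: the port production line capacity cut, the cross-dock carrier shortage, the cross-dock supplier rerouting, the order backlog stockout, the forecast cancellation, the component carrier capacity cut, the tier-1 supplier cancellation, the tier-2 order backlog rerouting, the carrier delay.

the distribution center cancellation, the last-mile supplier cancellation, the warehouse production line shutdown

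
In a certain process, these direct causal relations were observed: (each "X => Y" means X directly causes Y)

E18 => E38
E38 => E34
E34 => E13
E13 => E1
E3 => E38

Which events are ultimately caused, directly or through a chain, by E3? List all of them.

E1, E13, E34, E38

Direct effects: E38.
2 steps out: E34.
3 steps out: E13.
4 steps out: E1.
Not reachable from it: E18.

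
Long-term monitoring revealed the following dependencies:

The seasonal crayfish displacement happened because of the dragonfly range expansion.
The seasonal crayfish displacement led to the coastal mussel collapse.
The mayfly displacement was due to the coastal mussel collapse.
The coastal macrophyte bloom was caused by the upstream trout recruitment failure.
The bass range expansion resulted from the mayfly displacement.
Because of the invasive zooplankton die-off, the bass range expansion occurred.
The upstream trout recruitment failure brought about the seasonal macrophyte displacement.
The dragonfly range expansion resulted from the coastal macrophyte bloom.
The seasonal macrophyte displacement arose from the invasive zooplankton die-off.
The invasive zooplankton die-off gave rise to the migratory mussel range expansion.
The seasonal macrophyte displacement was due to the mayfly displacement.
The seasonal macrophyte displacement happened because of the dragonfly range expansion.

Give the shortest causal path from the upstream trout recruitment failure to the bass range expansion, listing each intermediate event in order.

the upstream trout recruitment failure → the coastal macrophyte bloom
the coastal macrophyte bloom → the dragonfly range expansion
the dragonfly range expansion → the seasonal crayfish displacement
the seasonal crayfish displacement → the coastal mussel collapse
the coastal mussel collapse → the mayfly displacement
the mayfly displacement → the bass range expansion
Length: 6 steps.

the upstream trout recruitment failure → the coastal macrophyte bloom → the dragonfly range expansion → the seasonal crayfish displacement → the coastal mussel collapse → the mayfly displacement → the bass range expansion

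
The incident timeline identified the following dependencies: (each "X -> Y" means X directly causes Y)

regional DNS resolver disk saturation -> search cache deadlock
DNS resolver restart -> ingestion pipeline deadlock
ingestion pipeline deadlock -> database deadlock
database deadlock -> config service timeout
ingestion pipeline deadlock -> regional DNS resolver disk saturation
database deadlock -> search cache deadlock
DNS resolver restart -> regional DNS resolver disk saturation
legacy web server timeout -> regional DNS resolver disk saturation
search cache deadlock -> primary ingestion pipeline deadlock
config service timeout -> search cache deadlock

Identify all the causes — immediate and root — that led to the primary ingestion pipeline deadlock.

Immediate cause of the primary ingestion pipeline deadlock: the search cache deadlock.
Further upstream: the DNS resolver restart, the ingestion pipeline deadlock, the database deadlock, the config service timeout, the regional DNS resolver disk saturation, the legacy web server timeout.

the DNS resolver restart, the config service timeout, the database deadlock, the ingestion pipeline deadlock, the legacy web server timeout, the regional DNS resolver disk saturation, the search cache deadlock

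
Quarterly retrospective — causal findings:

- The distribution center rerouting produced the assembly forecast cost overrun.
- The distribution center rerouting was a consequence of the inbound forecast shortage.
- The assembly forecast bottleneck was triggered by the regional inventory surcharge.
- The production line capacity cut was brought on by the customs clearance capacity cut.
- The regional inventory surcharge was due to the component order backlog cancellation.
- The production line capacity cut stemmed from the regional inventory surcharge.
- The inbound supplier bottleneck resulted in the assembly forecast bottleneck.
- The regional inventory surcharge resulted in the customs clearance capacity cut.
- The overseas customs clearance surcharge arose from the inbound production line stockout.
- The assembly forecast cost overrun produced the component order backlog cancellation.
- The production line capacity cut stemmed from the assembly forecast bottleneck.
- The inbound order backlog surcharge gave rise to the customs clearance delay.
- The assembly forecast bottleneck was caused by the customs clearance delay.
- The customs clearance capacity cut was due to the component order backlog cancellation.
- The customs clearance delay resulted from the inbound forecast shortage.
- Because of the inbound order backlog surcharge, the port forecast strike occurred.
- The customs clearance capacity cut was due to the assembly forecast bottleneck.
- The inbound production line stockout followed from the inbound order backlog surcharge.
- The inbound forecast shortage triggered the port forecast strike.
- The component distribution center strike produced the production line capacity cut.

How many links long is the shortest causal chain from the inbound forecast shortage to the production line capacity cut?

3

Shortest chain: the inbound forecast shortage → the customs clearance delay → the assembly forecast bottleneck → the production line capacity cut.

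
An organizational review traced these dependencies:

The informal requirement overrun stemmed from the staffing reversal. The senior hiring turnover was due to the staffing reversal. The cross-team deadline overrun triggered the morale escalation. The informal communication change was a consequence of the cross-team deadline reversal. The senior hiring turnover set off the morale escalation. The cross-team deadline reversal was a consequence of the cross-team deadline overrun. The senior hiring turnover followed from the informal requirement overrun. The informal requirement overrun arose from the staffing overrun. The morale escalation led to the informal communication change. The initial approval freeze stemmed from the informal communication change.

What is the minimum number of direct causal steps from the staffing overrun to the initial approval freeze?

Shortest chain: the staffing overrun → the informal requirement overrun → the senior hiring turnover → the morale escalation → the informal communication change → the initial approval freeze.

5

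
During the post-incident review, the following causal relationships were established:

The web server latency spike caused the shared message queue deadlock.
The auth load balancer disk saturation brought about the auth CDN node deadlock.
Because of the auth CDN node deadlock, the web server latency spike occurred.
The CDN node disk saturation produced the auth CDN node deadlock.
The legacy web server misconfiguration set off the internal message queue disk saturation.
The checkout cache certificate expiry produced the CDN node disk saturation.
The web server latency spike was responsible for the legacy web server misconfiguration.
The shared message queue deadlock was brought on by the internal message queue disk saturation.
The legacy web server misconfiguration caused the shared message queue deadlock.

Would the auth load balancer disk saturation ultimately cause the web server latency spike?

There is a causal chain: the auth load balancer disk saturation → the auth CDN node deadlock → the web server latency spike.

Yes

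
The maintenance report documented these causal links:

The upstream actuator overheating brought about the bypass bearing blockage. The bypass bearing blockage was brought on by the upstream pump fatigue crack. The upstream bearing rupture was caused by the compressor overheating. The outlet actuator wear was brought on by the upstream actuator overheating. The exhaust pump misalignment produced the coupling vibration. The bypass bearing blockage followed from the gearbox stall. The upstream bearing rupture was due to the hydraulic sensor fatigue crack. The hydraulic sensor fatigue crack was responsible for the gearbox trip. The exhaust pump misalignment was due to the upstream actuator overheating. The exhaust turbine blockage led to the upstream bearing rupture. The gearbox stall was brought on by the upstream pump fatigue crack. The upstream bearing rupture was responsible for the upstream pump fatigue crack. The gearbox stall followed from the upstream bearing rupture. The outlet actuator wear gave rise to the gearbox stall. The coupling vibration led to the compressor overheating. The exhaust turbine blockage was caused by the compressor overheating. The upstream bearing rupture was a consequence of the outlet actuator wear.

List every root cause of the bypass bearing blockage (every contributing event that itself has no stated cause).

the hydraulic sensor fatigue crack, the upstream actuator overheating

Tracing upstream from the bypass bearing blockage: the bypass bearing blockage ← the upstream actuator overheating.
A separate upstream branch: the bypass bearing blockage ← the upstream pump fatigue crack ← the upstream bearing rupture ← the hydraulic sensor fatigue crack.
Each of those chain origins has no stated cause.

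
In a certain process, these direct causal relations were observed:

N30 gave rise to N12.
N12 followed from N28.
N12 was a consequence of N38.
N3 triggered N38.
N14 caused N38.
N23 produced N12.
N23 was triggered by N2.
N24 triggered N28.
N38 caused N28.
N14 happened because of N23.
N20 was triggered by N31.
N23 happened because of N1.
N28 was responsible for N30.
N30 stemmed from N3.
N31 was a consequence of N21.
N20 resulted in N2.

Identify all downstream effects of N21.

Direct effects: N31.
2 steps out: N20.
3 steps out: N2.
4 steps out: N23.
5 steps out: N14, N12.
6 steps out: N38.
7 steps out: N28.
8 steps out: N30.
Not reachable from it: N1, N3, N24.

N12, N14, N2, N20, N23, N28, N30, N31, N38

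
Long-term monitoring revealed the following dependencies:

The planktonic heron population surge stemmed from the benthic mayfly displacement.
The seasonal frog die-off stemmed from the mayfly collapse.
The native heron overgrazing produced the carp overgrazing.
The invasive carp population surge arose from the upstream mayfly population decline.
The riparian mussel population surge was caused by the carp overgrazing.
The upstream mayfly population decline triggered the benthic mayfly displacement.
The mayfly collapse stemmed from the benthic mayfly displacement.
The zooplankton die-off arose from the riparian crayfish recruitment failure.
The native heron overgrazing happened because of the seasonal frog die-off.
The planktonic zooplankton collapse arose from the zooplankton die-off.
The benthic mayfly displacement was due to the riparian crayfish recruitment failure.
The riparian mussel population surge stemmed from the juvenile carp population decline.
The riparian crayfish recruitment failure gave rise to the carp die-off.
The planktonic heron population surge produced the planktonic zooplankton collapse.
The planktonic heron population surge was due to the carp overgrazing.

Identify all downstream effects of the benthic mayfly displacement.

the carp overgrazing, the mayfly collapse, the native heron overgrazing, the planktonic heron population surge, the planktonic zooplankton collapse, the riparian mussel population surge, the seasonal frog die-off

Direct effects: the mayfly collapse, the planktonic heron population surge.
2 steps out: the seasonal frog die-off, the planktonic zooplankton collapse.
3 steps out: the native heron overgrazing.
4 steps out: the carp overgrazing.
5 steps out: the riparian mussel population surge.
Not reachable from it: the riparian crayfish recruitment failure, the zooplankton die-off, the carp die-off, the upstream mayfly population decline, the juvenile carp population decline, the invasive carp population surge.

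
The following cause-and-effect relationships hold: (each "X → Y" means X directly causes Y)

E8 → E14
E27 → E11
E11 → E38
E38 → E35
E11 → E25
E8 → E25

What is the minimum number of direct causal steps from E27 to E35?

3

Shortest chain: E27 → E11 → E38 → E35.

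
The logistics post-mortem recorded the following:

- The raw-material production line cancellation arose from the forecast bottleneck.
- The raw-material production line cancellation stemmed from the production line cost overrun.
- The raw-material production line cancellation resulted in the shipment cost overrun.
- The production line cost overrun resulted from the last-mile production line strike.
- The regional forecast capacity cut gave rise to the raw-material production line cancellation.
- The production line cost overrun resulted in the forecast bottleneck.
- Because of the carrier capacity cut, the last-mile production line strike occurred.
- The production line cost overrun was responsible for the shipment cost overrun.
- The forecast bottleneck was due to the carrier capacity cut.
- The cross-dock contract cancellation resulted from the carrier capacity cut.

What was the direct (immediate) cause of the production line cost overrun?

Upstream contributors include the carrier capacity cut, but only the last-mile production line strike feeds directly into the production line cost overrun.

the last-mile production line strike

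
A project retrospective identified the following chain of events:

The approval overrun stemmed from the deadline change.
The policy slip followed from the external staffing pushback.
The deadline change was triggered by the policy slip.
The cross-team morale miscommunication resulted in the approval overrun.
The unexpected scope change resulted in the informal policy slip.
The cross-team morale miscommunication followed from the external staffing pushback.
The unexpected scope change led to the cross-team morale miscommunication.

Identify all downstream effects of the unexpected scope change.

the approval overrun, the cross-team morale miscommunication, the informal policy slip

Direct effects: the informal policy slip, the cross-team morale miscommunication.
2 steps out: the approval overrun.
Not reachable from it: the external staffing pushback, the policy slip, the deadline change.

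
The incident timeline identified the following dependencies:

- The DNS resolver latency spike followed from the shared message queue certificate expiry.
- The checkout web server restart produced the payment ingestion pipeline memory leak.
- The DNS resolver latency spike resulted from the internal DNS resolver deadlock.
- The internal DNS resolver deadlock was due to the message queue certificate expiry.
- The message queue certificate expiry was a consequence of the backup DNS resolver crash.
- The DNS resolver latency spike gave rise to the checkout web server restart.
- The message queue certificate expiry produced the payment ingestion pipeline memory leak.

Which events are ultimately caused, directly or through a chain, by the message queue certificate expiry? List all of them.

the DNS resolver latency spike, the checkout web server restart, the internal DNS resolver deadlock, the payment ingestion pipeline memory leak

Direct effects: the internal DNS resolver deadlock, the payment ingestion pipeline memory leak.
2 steps out: the DNS resolver latency spike.
3 steps out: the checkout web server restart.
Not reachable from it: the shared message queue certificate expiry, the backup DNS resolver crash.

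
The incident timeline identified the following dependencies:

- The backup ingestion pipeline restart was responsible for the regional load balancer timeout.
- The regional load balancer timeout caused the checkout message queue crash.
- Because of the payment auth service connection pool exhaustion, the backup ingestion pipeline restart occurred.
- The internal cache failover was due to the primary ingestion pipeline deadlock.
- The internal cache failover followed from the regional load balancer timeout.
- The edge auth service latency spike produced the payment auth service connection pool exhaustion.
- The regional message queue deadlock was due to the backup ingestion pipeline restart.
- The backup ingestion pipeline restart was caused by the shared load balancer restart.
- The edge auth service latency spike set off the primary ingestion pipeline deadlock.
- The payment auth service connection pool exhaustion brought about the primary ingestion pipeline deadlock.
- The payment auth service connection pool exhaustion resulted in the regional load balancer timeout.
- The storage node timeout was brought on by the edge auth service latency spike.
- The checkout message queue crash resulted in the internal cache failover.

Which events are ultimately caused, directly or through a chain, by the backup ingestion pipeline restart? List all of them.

Direct effects: the regional load balancer timeout, the regional message queue deadlock.
2 steps out: the checkout message queue crash, the internal cache failover.
Not reachable from it: the edge auth service latency spike, the storage node timeout, the payment auth service connection pool exhaustion, the shared load balancer restart, the primary ingestion pipeline deadlock.

the checkout message queue crash, the internal cache failover, the regional load balancer timeout, the regional message queue deadlock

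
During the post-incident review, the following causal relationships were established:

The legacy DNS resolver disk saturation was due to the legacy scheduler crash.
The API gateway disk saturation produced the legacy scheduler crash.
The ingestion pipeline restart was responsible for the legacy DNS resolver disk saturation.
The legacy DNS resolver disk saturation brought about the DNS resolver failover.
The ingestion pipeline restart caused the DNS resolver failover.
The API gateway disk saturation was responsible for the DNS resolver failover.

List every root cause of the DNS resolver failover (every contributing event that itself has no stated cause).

Tracing upstream from the DNS resolver failover: the DNS resolver failover ← the ingestion pipeline restart.
A separate upstream branch: the DNS resolver failover ← the API gateway disk saturation.
Each of those chain origins has no stated cause.

the API gateway disk saturation, the ingestion pipeline restart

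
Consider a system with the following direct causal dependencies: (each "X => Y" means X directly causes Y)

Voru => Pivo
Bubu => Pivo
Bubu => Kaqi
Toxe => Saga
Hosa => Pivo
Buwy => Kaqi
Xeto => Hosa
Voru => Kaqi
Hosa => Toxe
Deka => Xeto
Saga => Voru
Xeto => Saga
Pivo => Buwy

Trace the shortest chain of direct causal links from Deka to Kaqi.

Deka → Xeto → Saga → Voru → Kaqi

Deka → Xeto
Xeto → Saga
Saga → Voru
Voru → Kaqi
Length: 4 steps.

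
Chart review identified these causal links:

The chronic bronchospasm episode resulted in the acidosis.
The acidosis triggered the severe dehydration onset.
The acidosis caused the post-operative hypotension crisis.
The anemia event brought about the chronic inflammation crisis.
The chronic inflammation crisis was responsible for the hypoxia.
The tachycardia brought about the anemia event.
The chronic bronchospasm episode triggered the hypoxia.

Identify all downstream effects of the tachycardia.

the anemia event, the chronic inflammation crisis, the hypoxia

Direct effects: the anemia event.
2 steps out: the chronic inflammation crisis.
3 steps out: the hypoxia.
Not reachable from it: the chronic bronchospasm episode, the acidosis, the severe dehydration onset, the post-operative hypotension crisis.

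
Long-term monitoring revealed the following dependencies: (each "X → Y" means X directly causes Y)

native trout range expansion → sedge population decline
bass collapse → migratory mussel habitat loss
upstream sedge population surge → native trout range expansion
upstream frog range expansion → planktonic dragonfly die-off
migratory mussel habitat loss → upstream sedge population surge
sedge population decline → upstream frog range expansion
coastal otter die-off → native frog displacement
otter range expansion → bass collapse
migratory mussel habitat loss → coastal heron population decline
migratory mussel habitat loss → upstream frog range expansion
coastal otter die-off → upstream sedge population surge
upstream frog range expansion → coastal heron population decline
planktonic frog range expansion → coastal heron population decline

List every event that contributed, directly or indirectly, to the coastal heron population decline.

the bass collapse, the coastal otter die-off, the migratory mussel habitat loss, the native trout range expansion, the otter range expansion, the planktonic frog range expansion, the sedge population decline, the upstream frog range expansion, the upstream sedge population surge

Immediate causes of the coastal heron population decline: the migratory mussel habitat loss, the upstream frog range expansion, the planktonic frog range expansion.
Further upstream: the coastal otter die-off, the otter range expansion, the bass collapse, the upstream sedge population surge, the native trout range expansion, the sedge population decline.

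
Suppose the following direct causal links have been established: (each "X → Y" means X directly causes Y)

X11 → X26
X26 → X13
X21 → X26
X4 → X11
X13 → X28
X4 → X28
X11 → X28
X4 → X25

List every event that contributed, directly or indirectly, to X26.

X11, X21, X4

Immediate causes of X26: X11, X21.
Further upstream: X4.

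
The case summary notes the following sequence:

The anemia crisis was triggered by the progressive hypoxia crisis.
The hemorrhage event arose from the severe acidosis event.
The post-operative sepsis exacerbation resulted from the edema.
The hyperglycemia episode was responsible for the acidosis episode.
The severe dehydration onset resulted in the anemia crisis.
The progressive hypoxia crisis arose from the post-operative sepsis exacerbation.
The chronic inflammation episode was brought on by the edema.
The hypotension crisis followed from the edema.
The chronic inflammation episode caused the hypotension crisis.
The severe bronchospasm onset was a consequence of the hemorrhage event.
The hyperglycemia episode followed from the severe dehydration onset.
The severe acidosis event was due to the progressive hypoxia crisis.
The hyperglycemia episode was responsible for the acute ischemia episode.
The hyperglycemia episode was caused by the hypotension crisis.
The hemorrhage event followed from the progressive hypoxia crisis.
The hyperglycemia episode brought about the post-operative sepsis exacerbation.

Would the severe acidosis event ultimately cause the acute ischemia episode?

No

The severe acidosis event leads to the hemorrhage event, the severe bronchospasm onset; the acute ischemia episode is not among them.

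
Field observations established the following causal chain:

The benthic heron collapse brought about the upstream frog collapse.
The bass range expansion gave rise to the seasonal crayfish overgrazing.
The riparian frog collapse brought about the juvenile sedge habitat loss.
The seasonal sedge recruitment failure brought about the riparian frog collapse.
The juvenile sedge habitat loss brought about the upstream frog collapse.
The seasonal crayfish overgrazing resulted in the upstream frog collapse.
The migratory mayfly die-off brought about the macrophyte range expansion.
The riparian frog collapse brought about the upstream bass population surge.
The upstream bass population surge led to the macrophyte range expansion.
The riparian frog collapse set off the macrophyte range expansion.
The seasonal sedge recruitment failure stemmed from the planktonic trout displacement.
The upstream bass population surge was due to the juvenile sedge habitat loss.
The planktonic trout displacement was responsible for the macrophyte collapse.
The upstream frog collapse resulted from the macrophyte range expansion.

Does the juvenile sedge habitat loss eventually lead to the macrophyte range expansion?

There is a causal chain: the juvenile sedge habitat loss → the upstream bass population surge → the macrophyte range expansion.

Yes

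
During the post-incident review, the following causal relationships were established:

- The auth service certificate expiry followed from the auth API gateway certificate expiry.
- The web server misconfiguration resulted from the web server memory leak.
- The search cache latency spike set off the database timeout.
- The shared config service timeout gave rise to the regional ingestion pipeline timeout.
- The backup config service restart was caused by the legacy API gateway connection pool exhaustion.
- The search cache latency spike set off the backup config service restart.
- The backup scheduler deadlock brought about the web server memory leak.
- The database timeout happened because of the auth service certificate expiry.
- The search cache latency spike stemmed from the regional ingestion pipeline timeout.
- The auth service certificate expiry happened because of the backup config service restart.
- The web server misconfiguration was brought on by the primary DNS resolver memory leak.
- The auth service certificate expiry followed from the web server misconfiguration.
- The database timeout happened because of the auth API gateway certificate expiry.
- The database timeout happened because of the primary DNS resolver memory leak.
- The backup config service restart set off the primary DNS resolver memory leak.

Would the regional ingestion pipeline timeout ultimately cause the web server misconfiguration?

Yes

There is a causal chain: the regional ingestion pipeline timeout → the search cache latency spike → the backup config service restart → the primary DNS resolver memory leak → the web server misconfiguration.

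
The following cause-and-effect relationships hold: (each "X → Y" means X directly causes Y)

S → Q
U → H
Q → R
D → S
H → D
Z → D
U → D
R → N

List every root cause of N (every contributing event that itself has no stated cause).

U, Z

Tracing upstream from N: N ← R ← Q ← S ← D ← Z.
A separate upstream branch: N ← R ← Q ← S ← D ← U.
Each of those chain origins has no stated cause.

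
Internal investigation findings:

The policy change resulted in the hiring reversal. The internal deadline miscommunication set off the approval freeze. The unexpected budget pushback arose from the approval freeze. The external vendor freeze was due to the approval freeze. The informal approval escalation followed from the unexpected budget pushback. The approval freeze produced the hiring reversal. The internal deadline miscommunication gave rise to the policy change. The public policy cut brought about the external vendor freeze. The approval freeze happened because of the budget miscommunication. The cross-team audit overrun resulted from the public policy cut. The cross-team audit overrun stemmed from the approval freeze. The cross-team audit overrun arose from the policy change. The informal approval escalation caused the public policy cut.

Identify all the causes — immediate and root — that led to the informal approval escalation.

Immediate cause of the informal approval escalation: the unexpected budget pushback.
Further upstream: the budget miscommunication, the internal deadline miscommunication, the approval freeze.

the approval freeze, the budget miscommunication, the internal deadline miscommunication, the unexpected budget pushback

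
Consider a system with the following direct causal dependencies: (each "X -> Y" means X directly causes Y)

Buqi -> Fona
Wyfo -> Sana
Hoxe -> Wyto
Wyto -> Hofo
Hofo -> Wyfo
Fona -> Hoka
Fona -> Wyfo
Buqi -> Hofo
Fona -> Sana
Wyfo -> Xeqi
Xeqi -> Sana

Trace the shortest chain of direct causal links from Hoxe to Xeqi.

Hoxe → Wyto
Wyto → Hofo
Hofo → Wyfo
Wyfo → Xeqi
Length: 4 steps.

Hoxe → Wyto → Hofo → Wyfo → Xeqi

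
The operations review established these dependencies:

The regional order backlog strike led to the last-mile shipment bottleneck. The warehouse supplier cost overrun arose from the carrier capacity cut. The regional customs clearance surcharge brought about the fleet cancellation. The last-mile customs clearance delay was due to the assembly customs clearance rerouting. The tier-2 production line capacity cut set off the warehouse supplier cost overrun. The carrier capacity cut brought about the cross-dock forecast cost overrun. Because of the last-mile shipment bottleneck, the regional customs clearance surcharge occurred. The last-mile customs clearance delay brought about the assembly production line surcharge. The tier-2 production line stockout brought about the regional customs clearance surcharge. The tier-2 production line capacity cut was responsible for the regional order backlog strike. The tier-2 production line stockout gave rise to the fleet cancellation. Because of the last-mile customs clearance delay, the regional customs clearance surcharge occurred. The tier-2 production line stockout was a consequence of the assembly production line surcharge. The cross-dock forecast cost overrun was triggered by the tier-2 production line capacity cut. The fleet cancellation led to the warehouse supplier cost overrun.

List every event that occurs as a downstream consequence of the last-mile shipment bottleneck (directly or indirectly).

Direct effects: the regional customs clearance surcharge.
2 steps out: the fleet cancellation.
3 steps out: the warehouse supplier cost overrun.
Not reachable from it: the tier-2 production line capacity cut, the regional order backlog strike, the assembly customs clearance rerouting, the last-mile customs clearance delay, the carrier capacity cut, the assembly production line surcharge, the tier-2 production line stockout, the cross-dock forecast cost overrun.

the fleet cancellation, the regional customs clearance surcharge, the warehouse supplier cost overrun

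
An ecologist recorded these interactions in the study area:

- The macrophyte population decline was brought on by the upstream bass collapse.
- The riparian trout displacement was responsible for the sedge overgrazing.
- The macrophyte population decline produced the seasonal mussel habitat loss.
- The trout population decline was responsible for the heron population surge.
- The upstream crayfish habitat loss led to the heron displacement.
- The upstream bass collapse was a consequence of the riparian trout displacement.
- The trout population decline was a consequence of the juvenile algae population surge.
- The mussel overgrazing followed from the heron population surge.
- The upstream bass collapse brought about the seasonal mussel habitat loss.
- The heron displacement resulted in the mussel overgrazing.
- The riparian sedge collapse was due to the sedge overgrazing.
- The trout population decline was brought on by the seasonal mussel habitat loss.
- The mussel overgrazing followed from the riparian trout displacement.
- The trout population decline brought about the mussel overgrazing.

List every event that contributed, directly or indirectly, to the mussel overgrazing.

the heron displacement, the heron population surge, the juvenile algae population surge, the macrophyte population decline, the riparian trout displacement, the seasonal mussel habitat loss, the trout population decline, the upstream bass collapse, the upstream crayfish habitat loss

Immediate causes of the mussel overgrazing: the riparian trout displacement, the trout population decline, the heron population surge, the heron displacement.
Further upstream: the upstream bass collapse, the macrophyte population decline, the juvenile algae population surge, the seasonal mussel habitat loss, the upstream crayfish habitat loss.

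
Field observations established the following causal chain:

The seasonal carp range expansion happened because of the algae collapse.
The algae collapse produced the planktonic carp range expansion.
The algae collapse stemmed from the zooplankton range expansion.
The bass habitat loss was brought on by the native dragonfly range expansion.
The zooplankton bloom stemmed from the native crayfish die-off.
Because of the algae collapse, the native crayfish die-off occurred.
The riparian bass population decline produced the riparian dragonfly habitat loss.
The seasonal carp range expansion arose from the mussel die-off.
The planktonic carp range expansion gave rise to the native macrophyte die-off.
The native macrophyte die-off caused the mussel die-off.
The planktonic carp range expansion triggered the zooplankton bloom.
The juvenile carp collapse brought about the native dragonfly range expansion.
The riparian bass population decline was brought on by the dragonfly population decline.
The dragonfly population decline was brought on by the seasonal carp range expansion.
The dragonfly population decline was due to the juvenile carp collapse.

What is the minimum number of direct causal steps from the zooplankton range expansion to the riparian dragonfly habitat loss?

Shortest chain: the zooplankton range expansion → the algae collapse → the seasonal carp range expansion → the dragonfly population decline → the riparian bass population decline → the riparian dragonfly habitat loss.

5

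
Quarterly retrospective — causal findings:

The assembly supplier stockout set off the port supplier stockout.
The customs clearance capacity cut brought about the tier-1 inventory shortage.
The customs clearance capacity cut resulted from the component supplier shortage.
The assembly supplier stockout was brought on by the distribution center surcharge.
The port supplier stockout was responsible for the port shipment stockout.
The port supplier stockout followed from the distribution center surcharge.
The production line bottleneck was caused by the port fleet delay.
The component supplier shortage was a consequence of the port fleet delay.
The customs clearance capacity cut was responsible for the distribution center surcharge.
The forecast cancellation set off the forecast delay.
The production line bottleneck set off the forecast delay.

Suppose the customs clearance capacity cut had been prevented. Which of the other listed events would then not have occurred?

the assembly supplier stockout, the distribution center surcharge, the port shipment stockout, the port supplier stockout, the tier-1 inventory shortage

Downstream of the customs clearance capacity cut: the distribution center surcharge, the assembly supplier stockout, the tier-1 inventory shortage, the port supplier stockout, the port shipment stockout.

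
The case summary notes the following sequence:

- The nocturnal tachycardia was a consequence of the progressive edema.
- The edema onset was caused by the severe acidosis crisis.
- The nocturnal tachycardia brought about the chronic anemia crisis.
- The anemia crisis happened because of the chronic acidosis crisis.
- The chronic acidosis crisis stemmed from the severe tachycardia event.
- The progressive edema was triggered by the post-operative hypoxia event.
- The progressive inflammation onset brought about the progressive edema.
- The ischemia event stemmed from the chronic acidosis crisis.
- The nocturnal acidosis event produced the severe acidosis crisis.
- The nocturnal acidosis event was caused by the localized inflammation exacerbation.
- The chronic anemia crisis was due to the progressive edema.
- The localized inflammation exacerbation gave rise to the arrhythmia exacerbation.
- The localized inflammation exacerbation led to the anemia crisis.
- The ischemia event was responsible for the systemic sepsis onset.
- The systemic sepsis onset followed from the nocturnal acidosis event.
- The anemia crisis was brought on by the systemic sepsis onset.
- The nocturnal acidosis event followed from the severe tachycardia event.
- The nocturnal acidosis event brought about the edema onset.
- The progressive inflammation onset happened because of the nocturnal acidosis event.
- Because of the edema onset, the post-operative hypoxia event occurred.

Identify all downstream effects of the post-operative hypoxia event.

Direct effects: the progressive edema.
2 steps out: the nocturnal tachycardia, the chronic anemia crisis.
Not reachable from it: the localized inflammation exacerbation, the severe tachycardia event, the nocturnal acidosis event, the chronic acidosis crisis, the arrhythmia exacerbation, the ischemia event, the progressive inflammation onset, the severe acidosis crisis, the edema onset, the systemic sepsis onset, the anemia crisis.

the chronic anemia crisis, the nocturnal tachycardia, the progressive edema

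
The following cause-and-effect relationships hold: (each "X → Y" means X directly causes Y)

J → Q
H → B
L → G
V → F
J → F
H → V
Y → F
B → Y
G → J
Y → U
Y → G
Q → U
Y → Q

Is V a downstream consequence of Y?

No

Y leads to G, J, Q, U, F; V is not among them.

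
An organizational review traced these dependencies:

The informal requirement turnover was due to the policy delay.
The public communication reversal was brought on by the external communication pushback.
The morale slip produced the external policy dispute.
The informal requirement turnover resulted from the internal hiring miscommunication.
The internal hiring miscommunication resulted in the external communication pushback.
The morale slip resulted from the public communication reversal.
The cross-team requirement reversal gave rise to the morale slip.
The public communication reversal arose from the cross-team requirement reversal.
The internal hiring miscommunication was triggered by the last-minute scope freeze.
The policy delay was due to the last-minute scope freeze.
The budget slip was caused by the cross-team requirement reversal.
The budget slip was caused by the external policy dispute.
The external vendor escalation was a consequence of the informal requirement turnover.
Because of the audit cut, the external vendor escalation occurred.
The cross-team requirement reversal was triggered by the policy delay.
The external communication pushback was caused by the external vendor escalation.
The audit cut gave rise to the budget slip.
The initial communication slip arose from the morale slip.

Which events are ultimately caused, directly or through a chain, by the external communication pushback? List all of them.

Direct effects: the public communication reversal.
2 steps out: the morale slip.
3 steps out: the external policy dispute, the initial communication slip.
4 steps out: the budget slip.
Not reachable from it: the last-minute scope freeze, the internal hiring miscommunication, the policy delay, the informal requirement turnover, the audit cut, the external vendor escalation, the cross-team requirement reversal.

the budget slip, the external policy dispute, the initial communication slip, the morale slip, the public communication reversal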